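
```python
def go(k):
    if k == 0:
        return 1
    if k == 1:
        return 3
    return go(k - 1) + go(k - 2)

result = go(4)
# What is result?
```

Build up from base cases: go(0)=1, go(1)=3, go(2)=4, go(3)=7, go(4)=11

Answer: 11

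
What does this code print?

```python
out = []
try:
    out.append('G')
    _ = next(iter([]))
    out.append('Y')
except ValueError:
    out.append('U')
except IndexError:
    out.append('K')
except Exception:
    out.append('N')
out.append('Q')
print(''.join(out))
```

Execution trace: 'G' (try body) → 'N' (except Exception) → 'Q' (after the try/except). Output: GNQ

Answer: GNQ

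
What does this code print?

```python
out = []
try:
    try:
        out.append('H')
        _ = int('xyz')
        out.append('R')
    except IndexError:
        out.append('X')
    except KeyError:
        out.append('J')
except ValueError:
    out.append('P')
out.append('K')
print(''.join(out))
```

Execution trace: 'H' (inner try body) → 'P' (outer except ValueError) → 'K' (after the try/except). Output: HPK

Answer: HPK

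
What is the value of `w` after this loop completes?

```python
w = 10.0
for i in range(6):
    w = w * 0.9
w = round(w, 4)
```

Exponential decay: 10.0 * 0.9^6
`w` takes the values: 10.0 → 9.0 → 8.1 → 7.29 → 6.561 → 5.9049 → 5.31441 → 5.3144

Answer: 5.3144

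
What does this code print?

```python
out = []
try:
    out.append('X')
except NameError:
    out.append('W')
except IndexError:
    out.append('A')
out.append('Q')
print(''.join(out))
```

Execution trace: 'X' (try body, no exception) → 'Q' (after the try/except). Output: XQ

Answer: XQ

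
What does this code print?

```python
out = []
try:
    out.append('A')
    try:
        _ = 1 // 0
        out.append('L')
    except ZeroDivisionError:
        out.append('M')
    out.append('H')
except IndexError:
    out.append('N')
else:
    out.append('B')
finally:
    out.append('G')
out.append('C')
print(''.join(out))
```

Execution trace: 'A' (try body) → 'M' (inner except ZeroDivisionError) → 'H' (try body, no exception) → 'B' (else) → 'G' (finally) → 'C' (after the try/except). Output: AMHBGC

Answer: AMHBGC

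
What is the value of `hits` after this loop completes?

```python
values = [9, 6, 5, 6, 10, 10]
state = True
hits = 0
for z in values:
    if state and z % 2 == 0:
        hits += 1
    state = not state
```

Count even values at even positions
`hits` takes the values: 0 → 1

Answer: 1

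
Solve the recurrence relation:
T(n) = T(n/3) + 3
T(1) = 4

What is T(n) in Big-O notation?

Each step divides n by 3 and adds 3. After log_3(n) steps we reach T(1)=4. So T(n) = 3·log_3(n) + 4 = O(log n).

Answer: O(log n)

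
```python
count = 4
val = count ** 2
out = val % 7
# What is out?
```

Trace:
`count = 4` → count = 4
`val = count ** 2` → val = 16
`out = val % 7` → out = 2
So out = 2

Answer: 2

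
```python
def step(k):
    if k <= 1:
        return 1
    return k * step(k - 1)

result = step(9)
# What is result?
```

step(9) = 9 * 8 * 7 * 6 * 5 * 4 * 3 * 2 * 1 = 362880

Answer: 362880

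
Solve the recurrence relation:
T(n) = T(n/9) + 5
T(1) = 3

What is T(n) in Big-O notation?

Each step divides n by 9 and adds 5. After log_9(n) steps we reach T(1)=3. So T(n) = 5·log_9(n) + 3 = O(log n).

Answer: O(log n)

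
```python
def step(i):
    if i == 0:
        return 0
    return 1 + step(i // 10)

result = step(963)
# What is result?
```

Count of digits of 963: 3

Answer: 3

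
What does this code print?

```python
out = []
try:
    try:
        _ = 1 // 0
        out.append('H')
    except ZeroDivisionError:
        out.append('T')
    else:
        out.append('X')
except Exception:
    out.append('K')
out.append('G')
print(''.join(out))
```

Execution trace: 'T' (inner except ZeroDivisionError) → 'G' (after the try/except). Output: TG

Answer: TG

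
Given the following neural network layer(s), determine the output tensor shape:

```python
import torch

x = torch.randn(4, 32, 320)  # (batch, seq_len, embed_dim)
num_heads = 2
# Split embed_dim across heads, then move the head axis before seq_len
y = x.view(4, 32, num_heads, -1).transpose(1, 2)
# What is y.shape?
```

Input: (4, 32, 320) -> head_dim = 320 // 2 = 160; after view: (4, 32, 2, 160) -> after transpose(1, 2): (4, 2, 32, 160) -> Output: (4, 2, 32, 160)

Answer: (4, 2, 32, 160)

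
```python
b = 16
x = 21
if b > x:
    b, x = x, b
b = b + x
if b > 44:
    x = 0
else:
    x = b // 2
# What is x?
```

Trace:
`b = 16` → b = 16
`x = 21` → x = 21
`if b > x: ...` → b > x is False → no variable changes
`b = b + x` → b = 37
`if b > 44: ...` → b > 44 is False, take else branch → x = 18
So x = 18

Answer: 18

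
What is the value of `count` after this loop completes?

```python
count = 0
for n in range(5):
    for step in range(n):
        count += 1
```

Triangle number: 0+1+2+...+4
`count` takes the values: 0 → 1 → 2 → 3 → 4 → 5 → 6 → 7 → 8 → 9 → 10

Answer: 10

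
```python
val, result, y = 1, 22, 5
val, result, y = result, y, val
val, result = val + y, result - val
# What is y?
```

Trace:
`val, result, y = 1, 22, 5` → val = 1; result = 22; y = 5
`val, result, y = result, y, val` → val = 22; result = 5; y = 1
`val, result = val + y, result - val` → val = 23; result = -17
So y = 1

Answer: 1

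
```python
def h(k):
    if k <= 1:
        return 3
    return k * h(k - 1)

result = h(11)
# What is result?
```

h(11) = 11 * 10 * 9 * 8 * 7 * 6 * 5 * 4 * 3 * 2 * 3 = 119750400

Answer: 119750400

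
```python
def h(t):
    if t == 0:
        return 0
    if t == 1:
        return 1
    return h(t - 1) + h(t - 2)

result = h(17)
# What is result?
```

Build up from base cases: h(0)=0, h(1)=1, h(2)=1, h(3)=2, h(4)=3, h(5)=5, h(6)=8, ..., h(17)=1597

Answer: 1597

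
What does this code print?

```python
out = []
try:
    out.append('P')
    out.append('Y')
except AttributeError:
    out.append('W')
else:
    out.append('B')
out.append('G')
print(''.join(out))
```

Execution trace: 'P' (try body) → 'Y' (try body, no exception) → 'B' (else) → 'G' (after the try/except). Output: PYBG

Answer: PYBG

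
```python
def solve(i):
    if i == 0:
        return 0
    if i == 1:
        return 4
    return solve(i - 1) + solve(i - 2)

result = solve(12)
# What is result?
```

Build up from base cases: solve(0)=0, solve(1)=4, solve(2)=4, solve(3)=8, solve(4)=12, solve(5)=20, solve(6)=32, ..., solve(12)=576

Answer: 576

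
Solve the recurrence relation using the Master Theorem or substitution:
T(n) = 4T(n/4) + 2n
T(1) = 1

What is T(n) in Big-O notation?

By Master Theorem: a=4, b=4, f(n)=2n. Since log_4(4) = 1 and f(n) = Θ(n^1), Case 2 applies. T(n) = O(n log n).

Answer: O(n log n)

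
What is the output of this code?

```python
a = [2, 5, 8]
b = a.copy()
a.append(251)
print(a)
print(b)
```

Key concept: list.copy() creates independent copy.
Step by step:
`a = [2, 5, 8]` → a = [2, 5, 8]
`b = a.copy()` → b = [2, 5, 8]
`a.append(251)` → a = [2, 5, 8, 251]
`print(a)` → prints [2, 5, 8, 251]
`print(b)` → prints [2, 5, 8]

Answer:
[2, 5, 8, 251]
[2, 5, 8]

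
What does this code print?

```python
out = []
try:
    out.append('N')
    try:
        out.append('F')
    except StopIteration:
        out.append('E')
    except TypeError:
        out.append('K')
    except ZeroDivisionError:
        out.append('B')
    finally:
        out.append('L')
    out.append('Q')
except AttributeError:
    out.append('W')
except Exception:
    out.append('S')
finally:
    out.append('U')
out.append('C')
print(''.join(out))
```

Execution trace: 'N' (try body) → 'F' (inner try body, no exception) → 'L' (inner finally) → 'Q' (try body, no exception) → 'U' (finally) → 'C' (after the try/except). Output: NFLQUC

Answer: NFLQUC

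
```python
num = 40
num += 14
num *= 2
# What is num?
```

Trace:
`num = 40` → num = 40
`num += 14` → num = 54
`num *= 2` → num = 108
So num = 108

Answer: 108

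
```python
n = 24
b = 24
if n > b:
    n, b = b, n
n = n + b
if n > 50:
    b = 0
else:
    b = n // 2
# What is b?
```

Trace:
`n = 24` → n = 24
`b = 24` → b = 24
`if n > b: ...` → n > b is False → no variable changes
`n = n + b` → n = 48
`if n > 50: ...` → n > 50 is False, take else branch → no variable changes
So b = 24

Answer: 24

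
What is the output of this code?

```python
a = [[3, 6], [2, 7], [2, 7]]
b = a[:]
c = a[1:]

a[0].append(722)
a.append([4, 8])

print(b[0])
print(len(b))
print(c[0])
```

Key concept: slice with nested mutation.
Step by step:
`a = [[3, 6], [2, 7], [2, 7]]` → a = [[3, 6], [2, 7], [2, 7]]
`b = a[:]` → b = [[3, 6], [2, 7], [2, 7]]
`c = a[1:]` → c = [[2, 7], [2, 7]]
`a[0].append(722)` → a = [[3, 6, 722], [2, 7], [2, 7]]; b = [[3, 6, 722], [2, 7], [2, 7]]
`a.append([4, 8])` → a = [[3, 6, 722], [2, 7], [2, 7], [4, 8]]
`print(b[0])` → prints [3, 6, 722]
`print(len(b))` → prints 3
`print(c[0])` → prints [2, 7]

Answer:
[3, 6, 722]
3
[2, 7]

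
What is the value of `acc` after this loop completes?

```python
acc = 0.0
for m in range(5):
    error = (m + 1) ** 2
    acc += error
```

Sum of squared losses 1² + 2² + ... + 5²
`acc` takes the values: 0.0 → 1.0 → 5.0 → 14.0 → 30.0 → 55.0

Answer: 55.0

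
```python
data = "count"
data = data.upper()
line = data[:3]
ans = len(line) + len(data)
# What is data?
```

Trace:
`data = "count"` → data = 'count'
`data = data.upper()` → data = 'COUNT'
`line = data[:3]` → line = 'COU'
`ans = len(line) + len(data)` → ans = 8
So data = 'COUNT'

Answer: 'COUNT'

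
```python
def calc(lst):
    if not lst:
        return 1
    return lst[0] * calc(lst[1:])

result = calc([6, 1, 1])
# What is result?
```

Product over [6, 1, 1] = 6 * 1 * 1 = 6

Answer: 6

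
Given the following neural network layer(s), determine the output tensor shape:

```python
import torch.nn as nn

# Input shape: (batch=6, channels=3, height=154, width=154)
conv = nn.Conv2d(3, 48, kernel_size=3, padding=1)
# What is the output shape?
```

Input: (6, 3, 154, 154) -> Output: (6, 48, 154, 154)

Answer: (6, 48, 154, 154)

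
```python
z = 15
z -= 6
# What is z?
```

Trace:
`z = 15` → z = 15
`z -= 6` → z = 9
So z = 9

Answer: 9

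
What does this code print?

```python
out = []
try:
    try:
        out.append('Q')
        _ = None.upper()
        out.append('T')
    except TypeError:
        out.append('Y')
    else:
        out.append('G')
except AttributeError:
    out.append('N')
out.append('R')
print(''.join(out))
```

Execution trace: 'Q' (inner try body) → 'N' (outer except AttributeError) → 'R' (after the try/except). Output: QNR

Answer: QNR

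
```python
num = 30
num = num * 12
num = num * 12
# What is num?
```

Trace:
`num = 30` → num = 30
`num = num * 12` → num = 360
`num = num * 12` → num = 4320
So num = 4320

Answer: 4320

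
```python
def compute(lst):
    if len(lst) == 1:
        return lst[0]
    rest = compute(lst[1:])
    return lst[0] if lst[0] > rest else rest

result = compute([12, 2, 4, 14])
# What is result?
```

Recursive max over [12, 2, 4, 14] = 14

Answer: 14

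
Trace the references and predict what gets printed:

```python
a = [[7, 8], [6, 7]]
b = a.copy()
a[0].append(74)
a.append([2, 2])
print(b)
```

Key concept: shallow copy with nested lists.
Step by step:
`a = [[7, 8], [6, 7]]` → a = [[7, 8], [6, 7]]
`b = a.copy()` → b = [[7, 8], [6, 7]]
`a[0].append(74)` → a = [[7, 8, 74], [6, 7]]; b = [[7, 8, 74], [6, 7]]
`a.append([2, 2])` → a = [[7, 8, 74], [6, 7], [2, 2]]
`print(b)` → prints [[7, 8, 74], [6, 7]]

Answer: [[7, 8, 74], [6, 7]]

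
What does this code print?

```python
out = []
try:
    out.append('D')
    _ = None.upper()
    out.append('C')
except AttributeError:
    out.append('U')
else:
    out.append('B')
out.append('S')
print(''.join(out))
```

Execution trace: 'D' (try body) → 'U' (except AttributeError) → 'S' (after the try/except). Output: DUS

Answer: DUS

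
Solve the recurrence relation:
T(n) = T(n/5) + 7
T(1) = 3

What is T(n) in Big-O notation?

Each step divides n by 5 and adds 7. After log_5(n) steps we reach T(1)=3. So T(n) = 7·log_5(n) + 3 = O(log n).

Answer: O(log n)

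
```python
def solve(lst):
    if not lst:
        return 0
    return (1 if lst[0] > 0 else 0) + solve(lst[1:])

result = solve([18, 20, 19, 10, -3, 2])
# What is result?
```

Count of positive elements in [18, 20, 19, 10, -3, 2] = 5

Answer: 5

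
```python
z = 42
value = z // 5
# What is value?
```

Trace:
`z = 42` → z = 42
`value = z // 5` → value = 8
So value = 8

Answer: 8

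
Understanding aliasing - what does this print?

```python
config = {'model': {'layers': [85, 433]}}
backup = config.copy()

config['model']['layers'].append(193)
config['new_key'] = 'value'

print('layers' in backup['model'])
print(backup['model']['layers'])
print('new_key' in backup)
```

Key concept: shallow copy gotcha with nested dict.
Step by step:
`config = {'model': {'layers': [85, 433]}}` → config = {'model': {'layers': [85, 433]}}
`backup = config.copy()` → backup = {'model': {'layers': [85, 433]}}
`config['model']['layers'].append(193)` → config = {'model': {'layers': [85, 433, 193]}}; backup = {'model': {'layers': [85, 433, 193]}}
`config['new_key'] = 'value'` → config = {'model': {'layers': [85, 433, 193]}, 'new_key': 'value'}
`print('layers' in backup['model'])` → prints True
`print(backup['model']['layers'])` → prints [85, 433, 193]
`print('new_key' in backup)` → prints False

Answer:
True
[85, 433, 193]
False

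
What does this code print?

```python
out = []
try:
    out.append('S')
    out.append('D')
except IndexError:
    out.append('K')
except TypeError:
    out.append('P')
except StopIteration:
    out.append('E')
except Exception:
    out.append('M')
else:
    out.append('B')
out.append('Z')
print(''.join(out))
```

Execution trace: 'S' (try body) → 'D' (try body, no exception) → 'B' (else) → 'Z' (after the try/except). Output: SDBZ

Answer: SDBZ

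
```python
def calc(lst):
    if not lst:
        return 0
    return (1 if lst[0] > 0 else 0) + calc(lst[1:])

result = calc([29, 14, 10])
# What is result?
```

Count of positive elements in [29, 14, 10] = 3

Answer: 3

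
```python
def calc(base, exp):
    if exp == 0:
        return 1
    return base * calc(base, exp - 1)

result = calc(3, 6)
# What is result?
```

calc(3, 6) = 3 * 3 * 3 * 3 * 3 * 3 = 729

Answer: 729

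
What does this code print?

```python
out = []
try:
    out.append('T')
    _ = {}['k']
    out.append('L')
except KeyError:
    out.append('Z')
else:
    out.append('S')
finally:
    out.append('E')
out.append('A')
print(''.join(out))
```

Execution trace: 'T' (try body) → 'Z' (except KeyError) → 'E' (finally) → 'A' (after the try/except). Output: TZEA

Answer: TZEA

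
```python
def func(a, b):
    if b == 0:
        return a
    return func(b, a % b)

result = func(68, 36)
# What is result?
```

func(68, 36) -> func(36, 32) -> func(32, 4) -> func(4, 0) -> 4

Answer: 4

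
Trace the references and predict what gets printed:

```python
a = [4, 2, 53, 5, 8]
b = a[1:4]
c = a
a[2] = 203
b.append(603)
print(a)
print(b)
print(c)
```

Key concept: slice vs alias.
Step by step:
`a = [4, 2, 53, 5, 8]` → a = [4, 2, 53, 5, 8]
`b = a[1:4]` → b = [2, 53, 5]
`c = a` → c = [4, 2, 53, 5, 8] (same object as a)
`a[2] = 203` → a = [4, 2, 203, 5, 8] (same object as c); c = [4, 2, 203, 5, 8] (same object as a)
`b.append(603)` → b = [2, 53, 5, 603]
`print(a)` → prints [4, 2, 203, 5, 8]
`print(b)` → prints [2, 53, 5, 603]
`print(c)` → prints [4, 2, 203, 5, 8]

Answer:
[4, 2, 203, 5, 8]
[2, 53, 5, 603]
[4, 2, 203, 5, 8]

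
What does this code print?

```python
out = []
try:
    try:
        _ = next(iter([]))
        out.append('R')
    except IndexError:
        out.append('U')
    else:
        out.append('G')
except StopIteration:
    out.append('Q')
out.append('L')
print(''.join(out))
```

Execution trace: 'Q' (outer except StopIteration) → 'L' (after the try/except). Output: QL

Answer: QL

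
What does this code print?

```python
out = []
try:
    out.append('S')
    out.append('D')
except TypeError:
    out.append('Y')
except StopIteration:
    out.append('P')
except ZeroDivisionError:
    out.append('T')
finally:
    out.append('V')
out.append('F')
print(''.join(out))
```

Execution trace: 'S' (try body) → 'D' (try body, no exception) → 'V' (finally) → 'F' (after the try/except). Output: SDVF

Answer: SDVF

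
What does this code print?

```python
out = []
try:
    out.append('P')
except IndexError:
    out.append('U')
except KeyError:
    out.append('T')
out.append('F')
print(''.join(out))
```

Execution trace: 'P' (try body, no exception) → 'F' (after the try/except). Output: PF

Answer: PF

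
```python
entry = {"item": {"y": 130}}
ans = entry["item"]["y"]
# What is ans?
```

Trace:
`entry = {"item": {"y": 130}}` → entry = {'item': {'y': 130}}
`ans = entry["item"]["y"]` → ans = 130
So ans = 130

Answer: 130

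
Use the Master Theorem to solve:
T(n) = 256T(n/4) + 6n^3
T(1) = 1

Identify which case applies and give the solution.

a=256, b=4, f(n)=6n^3. log_4(256) = 4. Since c=3 < 4, Case 1 applies: T(n) = Θ(n^log_b(a)) = O(n^4).

Answer: O(n^4) - Case 1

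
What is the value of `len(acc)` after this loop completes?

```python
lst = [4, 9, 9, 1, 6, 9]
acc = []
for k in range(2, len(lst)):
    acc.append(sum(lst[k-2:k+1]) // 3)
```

Number of 3-element averages
`acc` takes the values: [] → [7] → [7, 6] → [7, 6, 5] → [7, 6, 5, 5]
So `len(acc)` = 4

Answer: 4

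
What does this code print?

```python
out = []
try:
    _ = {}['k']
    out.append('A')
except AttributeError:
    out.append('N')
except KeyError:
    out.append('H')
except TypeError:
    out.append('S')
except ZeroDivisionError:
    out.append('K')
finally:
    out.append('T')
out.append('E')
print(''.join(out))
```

Execution trace: 'H' (except KeyError) → 'T' (finally) → 'E' (after the try/except). Output: HTE

Answer: HTE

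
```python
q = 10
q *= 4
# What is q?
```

Trace:
`q = 10` → q = 10
`q *= 4` → q = 40
So q = 40

Answer: 40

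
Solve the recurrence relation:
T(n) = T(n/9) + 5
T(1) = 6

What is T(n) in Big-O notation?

Each step divides n by 9 and adds 5. After log_9(n) steps we reach T(1)=6. So T(n) = 5·log_9(n) + 6 = O(log n).

Answer: O(log n)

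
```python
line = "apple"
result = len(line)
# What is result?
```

Trace:
`line = "apple"` → line = 'apple'
`result = len(line)` → result = 5
So result = 5

Answer: 5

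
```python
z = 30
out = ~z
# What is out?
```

Trace:
`z = 30` → z = 30
`out = ~z` → out = -31
So out = -31

Answer: -31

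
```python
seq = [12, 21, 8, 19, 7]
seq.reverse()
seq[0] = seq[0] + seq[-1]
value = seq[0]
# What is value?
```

Trace:
`seq = [12, 21, 8, 19, 7]` → seq = [12, 21, 8, 19, 7]
`seq.reverse()` → seq = [7, 19, 8, 21, 12]
`seq[0] = seq[0] + seq[-1]` → seq = [19, 19, 8, 21, 12]
`value = seq[0]` → value = 19
So value = 19

Answer: 19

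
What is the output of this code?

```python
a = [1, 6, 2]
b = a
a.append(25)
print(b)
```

Key concept: basic list aliasing.
Step by step:
`a = [1, 6, 2]` → a = [1, 6, 2]
`b = a` → b = [1, 6, 2] (same object as a)
`a.append(25)` → a = [1, 6, 2, 25] (same object as b); b = [1, 6, 2, 25] (same object as a)
`print(b)` → prints [1, 6, 2, 25]

Answer: [1, 6, 2, 25]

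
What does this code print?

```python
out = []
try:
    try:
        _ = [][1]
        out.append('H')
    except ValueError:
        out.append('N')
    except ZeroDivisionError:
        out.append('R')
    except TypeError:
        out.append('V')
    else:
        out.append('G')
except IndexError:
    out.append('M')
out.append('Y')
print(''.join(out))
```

Execution trace: 'M' (outer except IndexError) → 'Y' (after the try/except). Output: MY

Answer: MY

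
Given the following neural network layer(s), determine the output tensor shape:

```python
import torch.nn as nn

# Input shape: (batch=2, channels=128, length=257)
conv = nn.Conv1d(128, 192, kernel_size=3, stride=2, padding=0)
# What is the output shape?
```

Input: (2, 128, 257) -> Output: (2, 192, 128)

Answer: (2, 192, 128)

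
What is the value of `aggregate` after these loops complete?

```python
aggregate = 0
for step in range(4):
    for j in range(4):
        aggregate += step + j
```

Sum of all step+j for step,j in 4x4
`aggregate` takes the values: 0 → 1 → 3 → 6 → 7 → 9 → 12 → 16 → 18 → 21 → 25 → 30 → 33 → 37 → 42 → 48

Answer: 48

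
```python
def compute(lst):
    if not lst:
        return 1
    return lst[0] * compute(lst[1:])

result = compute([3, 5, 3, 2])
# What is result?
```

Product over [3, 5, 3, 2] = 3 * 5 * 3 * 2 = 90

Answer: 90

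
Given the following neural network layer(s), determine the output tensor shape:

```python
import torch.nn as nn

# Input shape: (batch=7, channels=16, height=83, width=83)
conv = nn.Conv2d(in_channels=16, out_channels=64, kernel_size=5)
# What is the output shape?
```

Input: (7, 16, 83, 83) -> Output: (7, 64, 79, 79)

Answer: (7, 64, 79, 79)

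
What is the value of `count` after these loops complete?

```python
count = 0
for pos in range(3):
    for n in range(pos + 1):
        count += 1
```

Triangle: 1 + 2 + ... + 3
`count` takes the values: 0 → 1 → 2 → 3 → 4 → 5 → 6

Answer: 6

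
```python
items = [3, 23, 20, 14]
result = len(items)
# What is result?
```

Trace:
`items = [3, 23, 20, 14]` → items = [3, 23, 20, 14]
`result = len(items)` → result = 4
So result = 4

Answer: 4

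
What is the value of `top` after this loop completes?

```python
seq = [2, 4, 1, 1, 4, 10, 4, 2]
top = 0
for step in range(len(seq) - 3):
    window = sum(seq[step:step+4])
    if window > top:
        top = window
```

Max sum of 4-element window in [2, 4, 1, 1, 4, 10, 4, 2]
`top` takes the values: 0 → 8 → 10 → 16 → 19 → 20

Answer: 20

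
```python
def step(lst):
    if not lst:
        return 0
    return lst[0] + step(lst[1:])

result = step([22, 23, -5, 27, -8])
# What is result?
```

22 + 23 + (-5) + 27 + (-8) + 0 = 59

Answer: 59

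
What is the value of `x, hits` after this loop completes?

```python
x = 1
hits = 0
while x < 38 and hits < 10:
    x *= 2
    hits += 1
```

Double until >= 38 or 10 iterations
`x, hits` takes the values: (1, 0) → (2, 0) → (2, 1) → (4, 1) → (4, 2) → (8, 2) → (8, 3) → (16, 3) → (16, 4) → (32, 4) → (32, 5) → (64, 5) → (64, 6)

Answer: 64, 6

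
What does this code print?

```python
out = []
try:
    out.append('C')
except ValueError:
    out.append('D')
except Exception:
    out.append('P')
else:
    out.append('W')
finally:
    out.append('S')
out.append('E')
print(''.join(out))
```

Execution trace: 'C' (try body, no exception) → 'W' (else) → 'S' (finally) → 'E' (after the try/except). Output: CWSE

Answer: CWSE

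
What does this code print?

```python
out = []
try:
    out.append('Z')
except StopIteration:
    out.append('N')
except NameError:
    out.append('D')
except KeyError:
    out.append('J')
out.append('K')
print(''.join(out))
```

Execution trace: 'Z' (try body, no exception) → 'K' (after the try/except). Output: ZK

Answer: ZK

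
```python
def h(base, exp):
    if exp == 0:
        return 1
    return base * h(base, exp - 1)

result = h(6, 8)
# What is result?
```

h(6, 8) = 6 * 6 * 6 * 6 * 6 * 6 * 6 * 6 = 1679616

Answer: 1679616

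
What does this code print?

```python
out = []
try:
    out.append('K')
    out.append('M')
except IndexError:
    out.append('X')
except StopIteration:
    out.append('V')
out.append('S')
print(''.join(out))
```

Execution trace: 'K' (try body) → 'M' (try body, no exception) → 'S' (after the try/except). Output: KMS

Answer: KMS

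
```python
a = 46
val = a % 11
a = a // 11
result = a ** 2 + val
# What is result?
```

Trace:
`a = 46` → a = 46
`val = a % 11` → val = 2
`a = a // 11` → a = 4
`result = a ** 2 + val` → result = 18
So result = 18

Answer: 18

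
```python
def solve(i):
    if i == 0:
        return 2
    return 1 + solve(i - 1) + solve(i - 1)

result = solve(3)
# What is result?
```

solve(i) = 1 + 2·solve(i-1), solve(0)=2. Closed form: (2+1)·2^3 - 1 = 23.

Answer: 23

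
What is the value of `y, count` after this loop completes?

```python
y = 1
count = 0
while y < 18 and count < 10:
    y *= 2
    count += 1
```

Double until >= 18 or 10 iterations
`y, count` takes the values: (1, 0) → (2, 0) → (2, 1) → (4, 1) → (4, 2) → (8, 2) → (8, 3) → (16, 3) → (16, 4) → (32, 4) → (32, 5)

Answer: 32, 5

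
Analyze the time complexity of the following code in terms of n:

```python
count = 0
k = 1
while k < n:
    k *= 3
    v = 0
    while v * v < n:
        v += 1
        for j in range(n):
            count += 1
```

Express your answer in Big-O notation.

Each loop level contributes: log n × √n × n. Multiplying the contributions gives O(n√n log n).

Answer: O(n√n log n)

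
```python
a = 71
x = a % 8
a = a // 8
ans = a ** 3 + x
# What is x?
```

Trace:
`a = 71` → a = 71
`x = a % 8` → x = 7
`a = a // 8` → a = 8
`ans = a ** 3 + x` → ans = 519
So x = 7

Answer: 7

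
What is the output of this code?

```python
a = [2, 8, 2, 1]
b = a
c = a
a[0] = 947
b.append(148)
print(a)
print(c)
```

Key concept: multiple aliases.
Step by step:
`a = [2, 8, 2, 1]` → a = [2, 8, 2, 1]
`b = a` → b = [2, 8, 2, 1] (same object as a)
`c = a` → c = [2, 8, 2, 1] (same object as a, b)
`a[0] = 947` → a = [947, 8, 2, 1] (same object as b, c); b = [947, 8, 2, 1] (same object as a, c); c = [947, 8, 2, 1] (same object as a, b)
`b.append(148)` → a = [947, 8, 2, 1, 148] (same object as b, c); b = [947, 8, 2, 1, 148] (same object as a, c); c = [947, 8, 2, 1, 148] (same object as a, b)
`print(a)` → prints [947, 8, 2, 1, 148]
`print(c)` → prints [947, 8, 2, 1, 148]

Answer:
[947, 8, 2, 1, 148]
[947, 8, 2, 1, 148]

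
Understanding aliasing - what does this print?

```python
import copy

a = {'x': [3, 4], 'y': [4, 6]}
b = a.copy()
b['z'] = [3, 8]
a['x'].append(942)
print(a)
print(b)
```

Key concept: shallow copy of dict with mutable values.
Step by step:
`a = {'x': [3, 4], 'y': [4, 6]}` → a = {'x': [3, 4], 'y': [4, 6]}
`b = a.copy()` → b = {'x': [3, 4], 'y': [4, 6]}
`b['z'] = [3, 8]` → b = {'x': [3, 4], 'y': [4, 6], 'z': [3, 8]}
`a['x'].append(942)` → a = {'x': [3, 4, 942], 'y': [4, 6]}; b = {'x': [3, 4, 942], 'y': [4, 6], 'z': [3, 8]}
`print(a)` → prints {'x': [3, 4, 942], 'y': [4, 6]}
`print(b)` → prints {'x': [3, 4, 942], 'y': [4, 6], 'z': [3, 8]}

Answer:
{'x': [3, 4, 942], 'y': [4, 6]}
{'x': [3, 4, 942], 'y': [4, 6], 'z': [3, 8]}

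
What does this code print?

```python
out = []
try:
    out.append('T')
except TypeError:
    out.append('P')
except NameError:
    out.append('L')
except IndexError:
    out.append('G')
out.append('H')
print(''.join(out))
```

Execution trace: 'T' (try body, no exception) → 'H' (after the try/except). Output: TH

Answer: TH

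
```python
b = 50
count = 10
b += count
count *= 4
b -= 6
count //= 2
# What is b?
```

Trace:
`b = 50` → b = 50
`count = 10` → count = 10
`b += count` → b = 60
`count *= 4` → count = 40
`b -= 6` → b = 54
`count //= 2` → count = 20
So b = 54

Answer: 54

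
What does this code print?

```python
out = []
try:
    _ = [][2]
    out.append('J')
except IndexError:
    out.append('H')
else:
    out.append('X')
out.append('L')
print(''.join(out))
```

Execution trace: 'H' (except IndexError) → 'L' (after the try/except). Output: HL

Answer: HL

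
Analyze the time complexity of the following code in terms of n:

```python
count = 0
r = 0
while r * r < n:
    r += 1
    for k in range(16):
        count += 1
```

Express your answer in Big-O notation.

Each loop level contributes: √n × 1. Multiplying the contributions gives O(√n).

Answer: O(√n)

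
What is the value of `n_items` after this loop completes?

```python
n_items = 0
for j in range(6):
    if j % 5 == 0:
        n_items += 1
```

Count numbers divisible by 5 in range(6)
`n_items` takes the values: 0 → 1 → 2

Answer: 2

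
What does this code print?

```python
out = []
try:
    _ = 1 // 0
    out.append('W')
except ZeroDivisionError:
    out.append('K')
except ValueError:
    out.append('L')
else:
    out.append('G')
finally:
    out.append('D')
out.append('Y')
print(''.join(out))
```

Execution trace: 'K' (except ZeroDivisionError) → 'D' (finally) → 'Y' (after the try/except). Output: KDY

Answer: KDY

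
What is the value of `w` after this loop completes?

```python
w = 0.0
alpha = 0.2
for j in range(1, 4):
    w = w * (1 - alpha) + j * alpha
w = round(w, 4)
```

Moving average with lr=0.2
`w` takes the values: 0.0 → 0.2 → 0.56 → 1.048

Answer: 1.048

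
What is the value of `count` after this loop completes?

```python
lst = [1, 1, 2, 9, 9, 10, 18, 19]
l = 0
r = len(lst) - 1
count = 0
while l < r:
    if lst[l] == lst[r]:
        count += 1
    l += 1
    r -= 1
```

Count matching pairs from ends
`count` takes the values: 0 → 1

Answer: 1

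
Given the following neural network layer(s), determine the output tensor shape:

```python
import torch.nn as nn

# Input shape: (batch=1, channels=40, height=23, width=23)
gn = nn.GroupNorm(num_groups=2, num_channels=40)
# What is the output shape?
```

Input: (1, 40, 23, 23) -> Output: (1, 40, 23, 23)

Answer: (1, 40, 23, 23)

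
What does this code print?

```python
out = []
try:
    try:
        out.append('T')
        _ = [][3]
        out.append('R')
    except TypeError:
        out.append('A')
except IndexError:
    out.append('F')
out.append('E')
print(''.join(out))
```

Execution trace: 'T' (inner try body) → 'F' (outer except IndexError) → 'E' (after the try/except). Output: TFE

Answer: TFE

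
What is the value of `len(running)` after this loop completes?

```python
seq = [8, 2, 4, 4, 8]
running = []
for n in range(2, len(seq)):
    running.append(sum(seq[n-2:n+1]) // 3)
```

Number of 3-element averages
`running` takes the values: [] → [4] → [4, 3] → [4, 3, 5]
So `len(running)` = 3

Answer: 3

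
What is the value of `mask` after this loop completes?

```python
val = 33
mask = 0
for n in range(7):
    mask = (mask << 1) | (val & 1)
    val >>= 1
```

Reverse lowest 7 bits of 33
`mask` takes the values: 0 → 1 → 2 → 4 → 8 → 16 → 33 → 66

Answer: 66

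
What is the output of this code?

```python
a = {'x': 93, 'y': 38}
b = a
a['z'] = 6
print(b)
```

Key concept: dict aliasing.
Step by step:
`a = {'x': 93, 'y': 38}` → a = {'x': 93, 'y': 38}
`b = a` → b = {'x': 93, 'y': 38} (same object as a)
`a['z'] = 6` → a = {'x': 93, 'y': 38, 'z': 6} (same object as b); b = {'x': 93, 'y': 38, 'z': 6} (same object as a)
`print(b)` → prints {'x': 93, 'y': 38, 'z': 6}

Answer: {'x': 93, 'y': 38, 'z': 6}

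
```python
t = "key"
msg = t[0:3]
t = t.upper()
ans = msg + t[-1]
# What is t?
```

Trace:
`t = "key"` → t = 'key'
`msg = t[0:3]` → msg = 'key'
`t = t.upper()` → t = 'KEY'
`ans = msg + t[-1]` → ans = 'keyY'
So t = 'KEY'

Answer: 'KEY'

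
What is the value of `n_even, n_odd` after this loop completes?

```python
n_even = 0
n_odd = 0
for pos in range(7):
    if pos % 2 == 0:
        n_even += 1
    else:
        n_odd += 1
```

Count evens and odds in range(7)
`n_even, n_odd` takes the values: (0, 0) → (1, 0) → (1, 1) → (2, 1) → (2, 2) → (3, 2) → (3, 3) → (4, 3)

Answer: 4, 3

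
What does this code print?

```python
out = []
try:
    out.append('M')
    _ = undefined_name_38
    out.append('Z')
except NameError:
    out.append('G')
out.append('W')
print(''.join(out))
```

Execution trace: 'M' (try body) → 'G' (except NameError) → 'W' (after the try/except). Output: MGW

Answer: MGW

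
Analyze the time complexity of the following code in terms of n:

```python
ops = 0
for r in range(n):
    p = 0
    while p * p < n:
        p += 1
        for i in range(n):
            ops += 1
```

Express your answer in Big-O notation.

Each loop level contributes: n × √n × n. Multiplying the contributions gives O(n^2√n).

Answer: O(n^2√n)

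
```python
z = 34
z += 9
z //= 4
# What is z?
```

Trace:
`z = 34` → z = 34
`z += 9` → z = 43
`z //= 4` → z = 10
So z = 10

Answer: 10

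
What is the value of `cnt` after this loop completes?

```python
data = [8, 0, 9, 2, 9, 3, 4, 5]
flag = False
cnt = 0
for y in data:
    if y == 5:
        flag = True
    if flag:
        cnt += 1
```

Count elements after first 5 in [8, 0, 9, 2, 9, 3, 4, 5]
`cnt` takes the values: 0 → 1

Answer: 1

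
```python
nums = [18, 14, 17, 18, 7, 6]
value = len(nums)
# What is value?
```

Trace:
`nums = [18, 14, 17, 18, 7, 6]` → nums = [18, 14, 17, 18, 7, 6]
`value = len(nums)` → value = 6
So value = 6

Answer: 6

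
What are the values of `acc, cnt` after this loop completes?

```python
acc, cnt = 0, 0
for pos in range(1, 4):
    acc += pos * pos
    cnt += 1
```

Sum of squares and count
`acc, cnt` takes the values: (0, 0) → (1, 0) → (1, 1) → (5, 1) → (5, 2) → (14, 2) → (14, 3)

Answer: 14, 3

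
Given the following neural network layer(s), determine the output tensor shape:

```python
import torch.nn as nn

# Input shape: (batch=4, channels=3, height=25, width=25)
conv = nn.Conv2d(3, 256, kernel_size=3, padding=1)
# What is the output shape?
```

Input: (4, 3, 25, 25) -> Output: (4, 256, 25, 25)

Answer: (4, 256, 25, 25)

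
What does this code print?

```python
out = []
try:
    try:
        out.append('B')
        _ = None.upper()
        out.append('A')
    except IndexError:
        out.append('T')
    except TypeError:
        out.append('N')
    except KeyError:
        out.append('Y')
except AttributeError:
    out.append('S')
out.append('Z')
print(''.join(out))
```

Execution trace: 'B' (try body) → 'S' (outer except AttributeError) → 'Z' (after the try/except). Output: BSZ

Answer: BSZ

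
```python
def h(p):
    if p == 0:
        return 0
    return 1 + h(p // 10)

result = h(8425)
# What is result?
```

Count of digits of 8425: 4

Answer: 4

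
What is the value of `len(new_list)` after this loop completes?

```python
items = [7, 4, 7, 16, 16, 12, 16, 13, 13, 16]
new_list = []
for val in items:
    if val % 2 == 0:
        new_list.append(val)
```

Count even numbers in [7, 4, 7, 16, 16, 12, 16, 13, 13, 16]
`new_list` takes the values: [] → [4] → [4, 16] → [4, 16, 16] → [4, 16, 16, 12] → [4, 16, 16, 12, 16] → [4, 16, 16, 12, 16, 16]
So `len(new_list)` = 6

Answer: 6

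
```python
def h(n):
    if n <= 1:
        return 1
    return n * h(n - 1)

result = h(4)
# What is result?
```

h(4) = 4 * 3 * 2 * 1 = 24

Answer: 24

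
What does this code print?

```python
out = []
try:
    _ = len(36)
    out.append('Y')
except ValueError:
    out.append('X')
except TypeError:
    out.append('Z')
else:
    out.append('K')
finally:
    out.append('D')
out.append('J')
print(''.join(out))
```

Execution trace: 'Z' (except TypeError) → 'D' (finally) → 'J' (after the try/except). Output: ZDJ

Answer: ZDJ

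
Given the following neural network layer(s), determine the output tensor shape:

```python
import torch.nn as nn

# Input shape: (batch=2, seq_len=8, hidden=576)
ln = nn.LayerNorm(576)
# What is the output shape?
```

Input: (2, 8, 576) -> Output: (2, 8, 576)

Answer: (2, 8, 576)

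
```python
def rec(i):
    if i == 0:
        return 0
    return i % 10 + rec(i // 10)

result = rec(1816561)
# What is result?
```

Sum of digits of 1816561: 1 + 6 + 5 + 6 + 1 + 8 + 1 = 28

Answer: 28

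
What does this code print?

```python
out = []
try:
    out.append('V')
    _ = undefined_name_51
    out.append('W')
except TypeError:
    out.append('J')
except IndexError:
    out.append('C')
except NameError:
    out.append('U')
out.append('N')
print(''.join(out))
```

Execution trace: 'V' (try body) → 'U' (except NameError) → 'N' (after the try/except). Output: VUN

Answer: VUN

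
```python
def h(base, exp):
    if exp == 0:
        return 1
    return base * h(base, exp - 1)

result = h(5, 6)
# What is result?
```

h(5, 6) = 5 * 5 * 5 * 5 * 5 * 5 = 15625

Answer: 15625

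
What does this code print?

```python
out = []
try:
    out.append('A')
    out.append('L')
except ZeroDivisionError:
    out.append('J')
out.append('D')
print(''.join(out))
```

Execution trace: 'A' (try body) → 'L' (try body, no exception) → 'D' (after the try/except). Output: ALD

Answer: ALD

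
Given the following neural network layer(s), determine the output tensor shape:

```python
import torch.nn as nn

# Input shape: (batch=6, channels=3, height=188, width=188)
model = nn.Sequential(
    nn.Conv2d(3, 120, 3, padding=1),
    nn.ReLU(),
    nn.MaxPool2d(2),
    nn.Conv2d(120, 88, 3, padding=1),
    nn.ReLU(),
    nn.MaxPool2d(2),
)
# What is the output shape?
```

Input: (6, 3, 188, 188) -> after first Conv2d: (6, 120, 188, 188) -> after first MaxPool2d: (6, 120, 94, 94) -> after second Conv2d: (6, 88, 94, 94) -> Output: (6, 88, 47, 47)

Answer: (6, 88, 47, 47)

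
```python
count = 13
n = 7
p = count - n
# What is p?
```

Trace:
`count = 13` → count = 13
`n = 7` → n = 7
`p = count - n` → p = 6
So p = 6

Answer: 6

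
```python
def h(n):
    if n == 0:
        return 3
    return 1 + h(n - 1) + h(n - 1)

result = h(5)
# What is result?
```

h(n) = 1 + 2·h(n-1), h(0)=3. Closed form: (3+1)·2^5 - 1 = 127.

Answer: 127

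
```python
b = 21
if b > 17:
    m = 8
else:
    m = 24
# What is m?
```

Trace:
`b = 21` → b = 21
`if b > 17: ...` → b > 17 is True → m = 8
So m = 8

Answer: 8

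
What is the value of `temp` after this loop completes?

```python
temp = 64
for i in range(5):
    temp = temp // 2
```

Halve 5 times: 64 // 2^5 = 2
`temp` takes the values: 64 → 32 → 16 → 8 → 4 → 2

Answer: 2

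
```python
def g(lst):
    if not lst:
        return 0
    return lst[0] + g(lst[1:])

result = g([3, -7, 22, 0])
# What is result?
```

3 + (-7) + 22 + 0 + 0 = 18

Answer: 18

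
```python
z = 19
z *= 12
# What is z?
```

Trace:
`z = 19` → z = 19
`z *= 12` → z = 228
So z = 228

Answer: 228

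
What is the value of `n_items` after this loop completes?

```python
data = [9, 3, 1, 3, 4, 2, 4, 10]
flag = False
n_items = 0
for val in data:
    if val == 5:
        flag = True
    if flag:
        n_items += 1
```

Count elements after first 5 in [9, 3, 1, 3, 4, 2, 4, 10]
`n_items` takes the values: 0

Answer: 0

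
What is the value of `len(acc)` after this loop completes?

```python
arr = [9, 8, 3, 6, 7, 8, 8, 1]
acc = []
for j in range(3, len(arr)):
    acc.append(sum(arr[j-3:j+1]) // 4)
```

Number of 4-element averages
`acc` takes the values: [] → [6] → [6, 6] → [6, 6, 6] → [6, 6, 6, 7] → [6, 6, 6, 7, 6]
So `len(acc)` = 5

Answer: 5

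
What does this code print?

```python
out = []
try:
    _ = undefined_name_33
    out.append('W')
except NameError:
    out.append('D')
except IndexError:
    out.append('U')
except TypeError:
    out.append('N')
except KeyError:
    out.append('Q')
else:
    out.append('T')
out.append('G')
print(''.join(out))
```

Execution trace: 'D' (except NameError) → 'G' (after the try/except). Output: DG

Answer: DG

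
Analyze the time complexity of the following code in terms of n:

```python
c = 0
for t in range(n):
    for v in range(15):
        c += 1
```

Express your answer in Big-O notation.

Each loop level contributes: n × 1. Multiplying the contributions gives O(n).

Answer: O(n)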